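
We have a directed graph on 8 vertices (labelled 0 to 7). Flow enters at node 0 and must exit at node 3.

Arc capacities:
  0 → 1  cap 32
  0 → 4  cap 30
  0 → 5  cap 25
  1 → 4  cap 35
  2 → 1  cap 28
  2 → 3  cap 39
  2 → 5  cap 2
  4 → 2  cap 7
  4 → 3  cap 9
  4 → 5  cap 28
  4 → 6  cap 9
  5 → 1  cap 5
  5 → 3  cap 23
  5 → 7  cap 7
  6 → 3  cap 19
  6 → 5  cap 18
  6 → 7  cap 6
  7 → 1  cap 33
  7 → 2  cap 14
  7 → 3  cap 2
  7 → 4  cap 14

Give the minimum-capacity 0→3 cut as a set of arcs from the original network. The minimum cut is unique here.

Min-cut arcs: {(4,2), (4,3), (4,6), (5,3), (5,7)} (total capacity 55)

augment #1: 0→4→3 push 9
augment #2: 0→5→3 push 23
augment #3: 0→4→2→3 push 7
augment #4: 0→4→6→3 push 9
augment #5: 0→5→7→3 push 2
augment #6: 0→4→5→7→2→3 push 5
max flow = 55; residual-reachable set from 0 gives S-side
cut edges (S→T): {(4,2), (4,3), (4,6), (5,3), (5,7)} total cap 55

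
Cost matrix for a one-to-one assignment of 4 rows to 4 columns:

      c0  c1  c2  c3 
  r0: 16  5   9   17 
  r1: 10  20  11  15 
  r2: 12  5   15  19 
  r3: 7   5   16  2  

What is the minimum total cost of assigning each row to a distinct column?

Minimum assignment cost: 26

optimal assignment: row0→col2 (cost 9), row1→col0 (cost 10), row2→col1 (cost 5), row3→col3 (cost 2)
total = 9 + 10 + 5 + 2 = 26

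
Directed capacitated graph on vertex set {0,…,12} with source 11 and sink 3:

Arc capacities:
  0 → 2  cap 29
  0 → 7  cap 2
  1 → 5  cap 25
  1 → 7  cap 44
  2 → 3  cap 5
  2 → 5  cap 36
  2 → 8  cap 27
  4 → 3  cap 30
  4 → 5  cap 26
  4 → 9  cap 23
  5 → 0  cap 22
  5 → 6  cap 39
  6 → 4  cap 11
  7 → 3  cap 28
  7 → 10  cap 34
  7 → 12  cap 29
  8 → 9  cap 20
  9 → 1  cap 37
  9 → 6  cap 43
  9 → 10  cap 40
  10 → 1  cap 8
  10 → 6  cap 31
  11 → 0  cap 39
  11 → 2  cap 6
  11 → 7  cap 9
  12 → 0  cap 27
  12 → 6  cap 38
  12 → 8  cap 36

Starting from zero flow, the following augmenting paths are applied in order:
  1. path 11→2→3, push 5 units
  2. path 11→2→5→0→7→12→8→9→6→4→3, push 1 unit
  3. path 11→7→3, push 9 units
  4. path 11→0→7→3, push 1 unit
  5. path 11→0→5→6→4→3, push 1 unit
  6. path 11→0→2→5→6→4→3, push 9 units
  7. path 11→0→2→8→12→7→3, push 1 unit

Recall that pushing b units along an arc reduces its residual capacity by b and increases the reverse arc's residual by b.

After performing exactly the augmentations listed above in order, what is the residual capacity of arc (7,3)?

Residual capacity of (7,3): 17

after path 1 (11→2→3, push 5): res(7,3)=28
after path 2 (11→2→5→0→7→12→8→9→6→4→3, push 1): res(7,3)=28
after path 3 (11→7→3, push 9): res(7,3)=19
after path 4 (11→0→7→3, push 1): res(7,3)=18
after path 5 (11→0→5→6→4→3, push 1): res(7,3)=18
after path 6 (11→0→2→5→6→4→3, push 9): res(7,3)=18
after path 7 (11→0→2→8→12→7→3, push 1): res(7,3)=17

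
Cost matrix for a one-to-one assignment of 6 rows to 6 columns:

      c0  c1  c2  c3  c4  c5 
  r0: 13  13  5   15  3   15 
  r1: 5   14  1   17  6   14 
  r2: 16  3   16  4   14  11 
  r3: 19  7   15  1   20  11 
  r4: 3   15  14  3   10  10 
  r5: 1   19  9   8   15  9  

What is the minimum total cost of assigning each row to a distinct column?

optimal assignment: row0→col4 (cost 3), row1→col2 (cost 1), row2→col1 (cost 3), row3→col3 (cost 1), row4→col5 (cost 10), row5→col0 (cost 1)
total = 3 + 1 + 3 + 1 + 10 + 1 = 19

Minimum assignment cost: 19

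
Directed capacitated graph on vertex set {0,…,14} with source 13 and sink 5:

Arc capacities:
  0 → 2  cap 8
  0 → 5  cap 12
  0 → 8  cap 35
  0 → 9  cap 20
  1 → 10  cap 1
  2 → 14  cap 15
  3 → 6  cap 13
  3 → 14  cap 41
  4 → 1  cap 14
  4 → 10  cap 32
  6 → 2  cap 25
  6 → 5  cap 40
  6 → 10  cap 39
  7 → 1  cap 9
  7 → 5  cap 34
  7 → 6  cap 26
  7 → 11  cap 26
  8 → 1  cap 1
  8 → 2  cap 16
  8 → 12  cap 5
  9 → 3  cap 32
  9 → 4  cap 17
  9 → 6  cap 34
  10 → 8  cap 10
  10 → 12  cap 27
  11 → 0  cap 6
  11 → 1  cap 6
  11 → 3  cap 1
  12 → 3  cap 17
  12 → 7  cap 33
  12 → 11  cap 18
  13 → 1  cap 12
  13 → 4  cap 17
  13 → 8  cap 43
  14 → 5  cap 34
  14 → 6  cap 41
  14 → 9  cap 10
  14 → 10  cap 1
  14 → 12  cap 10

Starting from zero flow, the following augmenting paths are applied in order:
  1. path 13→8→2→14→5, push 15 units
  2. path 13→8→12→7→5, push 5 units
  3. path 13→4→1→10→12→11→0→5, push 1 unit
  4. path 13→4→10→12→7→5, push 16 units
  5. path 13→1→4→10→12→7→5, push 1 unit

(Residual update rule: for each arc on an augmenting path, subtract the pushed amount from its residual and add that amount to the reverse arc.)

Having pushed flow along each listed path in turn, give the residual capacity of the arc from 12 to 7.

Residual capacity of (12,7): 11

after path 1 (13→8→2→14→5, push 15): res(12,7)=33
after path 2 (13→8→12→7→5, push 5): res(12,7)=28
after path 3 (13→4→1→10→12→11→0→5, push 1): res(12,7)=28
after path 4 (13→4→10→12→7→5, push 16): res(12,7)=12
after path 5 (13→1→4→10→12→7→5, push 1): res(12,7)=11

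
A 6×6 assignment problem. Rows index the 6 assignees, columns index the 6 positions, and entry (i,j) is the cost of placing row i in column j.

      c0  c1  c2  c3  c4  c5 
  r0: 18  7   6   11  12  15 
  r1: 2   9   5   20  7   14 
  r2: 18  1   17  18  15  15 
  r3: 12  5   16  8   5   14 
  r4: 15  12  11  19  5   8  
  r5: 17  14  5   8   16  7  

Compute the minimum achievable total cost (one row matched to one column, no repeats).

Minimum assignment cost: 29

optimal assignment: row0→col2 (cost 6), row1→col0 (cost 2), row2→col1 (cost 1), row3→col3 (cost 8), row4→col4 (cost 5), row5→col5 (cost 7)
total = 6 + 2 + 1 + 8 + 5 + 7 = 29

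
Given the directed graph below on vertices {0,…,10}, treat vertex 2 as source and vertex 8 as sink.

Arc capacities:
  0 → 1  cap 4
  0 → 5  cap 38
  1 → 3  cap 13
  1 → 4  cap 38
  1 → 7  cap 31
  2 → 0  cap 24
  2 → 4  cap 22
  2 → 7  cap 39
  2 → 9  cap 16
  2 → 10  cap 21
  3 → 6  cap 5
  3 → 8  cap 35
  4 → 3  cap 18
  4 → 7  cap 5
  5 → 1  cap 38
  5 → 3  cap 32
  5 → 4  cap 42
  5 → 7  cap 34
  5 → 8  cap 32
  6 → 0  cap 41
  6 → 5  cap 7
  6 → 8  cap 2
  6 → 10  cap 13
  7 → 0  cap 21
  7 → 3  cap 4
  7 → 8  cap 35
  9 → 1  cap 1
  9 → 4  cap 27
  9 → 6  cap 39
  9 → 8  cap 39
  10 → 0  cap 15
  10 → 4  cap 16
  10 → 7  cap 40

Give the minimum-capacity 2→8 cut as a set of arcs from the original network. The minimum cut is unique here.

augment #1: 2→7→8 push 35
augment #2: 2→9→8 push 16
augment #3: 2→0→5→8 push 24
augment #4: 2→4→3→8 push 18
augment #5: 2→7→3→8 push 4
augment #6: 2→10→0→5→8 push 8
augment #7: 2→10→0→1→3→8 push 4
augment #8: 2→10→0→5→3→8 push 3
augment #9: 2→4→7→0→5→3→8 push 3
max flow = 115; residual-reachable set from 2 gives S-side
cut edges (S→T): {(0,1), (0,5), (2,9), (4,3), (7,3), (7,8)} total cap 115

Min-cut arcs: {(0,1), (0,5), (2,9), (4,3), (7,3), (7,8)} (total capacity 115)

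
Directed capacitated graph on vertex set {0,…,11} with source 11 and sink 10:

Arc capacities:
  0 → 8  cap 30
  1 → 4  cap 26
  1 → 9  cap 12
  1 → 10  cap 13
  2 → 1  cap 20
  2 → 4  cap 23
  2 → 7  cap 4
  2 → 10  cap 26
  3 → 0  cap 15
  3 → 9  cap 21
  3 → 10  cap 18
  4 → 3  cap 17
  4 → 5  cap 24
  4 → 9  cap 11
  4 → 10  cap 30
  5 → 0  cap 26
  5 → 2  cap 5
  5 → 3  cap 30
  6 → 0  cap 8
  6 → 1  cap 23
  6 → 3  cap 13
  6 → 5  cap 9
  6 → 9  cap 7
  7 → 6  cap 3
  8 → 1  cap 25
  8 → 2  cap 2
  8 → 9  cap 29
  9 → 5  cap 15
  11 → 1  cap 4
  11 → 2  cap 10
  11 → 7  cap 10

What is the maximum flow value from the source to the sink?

augment #1: 11→1→10 bottleneck 4, total now 4
augment #2: 11→2→10 bottleneck 10, total now 14
augment #3: 11→7→6→1→10 bottleneck 3, total now 17

Maximum flow value: 17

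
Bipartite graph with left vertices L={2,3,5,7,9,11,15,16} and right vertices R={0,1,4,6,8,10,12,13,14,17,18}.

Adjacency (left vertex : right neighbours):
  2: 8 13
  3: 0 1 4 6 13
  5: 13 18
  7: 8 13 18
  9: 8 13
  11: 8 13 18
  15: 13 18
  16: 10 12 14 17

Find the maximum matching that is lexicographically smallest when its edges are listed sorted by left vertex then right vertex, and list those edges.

Lex-smallest maximum matching: {(2,8), (3,0), (5,13), (7,18), (16,10)}

|M| = 5 (so the lex-smallest maximum matching has 5 edges)
process left vertices in ascending order; for each, take the smallest-labelled available neighbour that still permits 5 edges overall, or leave it unmatched if none does
lex-smallest matching: {2-8, 3-0, 5-13, 7-18, 16-10}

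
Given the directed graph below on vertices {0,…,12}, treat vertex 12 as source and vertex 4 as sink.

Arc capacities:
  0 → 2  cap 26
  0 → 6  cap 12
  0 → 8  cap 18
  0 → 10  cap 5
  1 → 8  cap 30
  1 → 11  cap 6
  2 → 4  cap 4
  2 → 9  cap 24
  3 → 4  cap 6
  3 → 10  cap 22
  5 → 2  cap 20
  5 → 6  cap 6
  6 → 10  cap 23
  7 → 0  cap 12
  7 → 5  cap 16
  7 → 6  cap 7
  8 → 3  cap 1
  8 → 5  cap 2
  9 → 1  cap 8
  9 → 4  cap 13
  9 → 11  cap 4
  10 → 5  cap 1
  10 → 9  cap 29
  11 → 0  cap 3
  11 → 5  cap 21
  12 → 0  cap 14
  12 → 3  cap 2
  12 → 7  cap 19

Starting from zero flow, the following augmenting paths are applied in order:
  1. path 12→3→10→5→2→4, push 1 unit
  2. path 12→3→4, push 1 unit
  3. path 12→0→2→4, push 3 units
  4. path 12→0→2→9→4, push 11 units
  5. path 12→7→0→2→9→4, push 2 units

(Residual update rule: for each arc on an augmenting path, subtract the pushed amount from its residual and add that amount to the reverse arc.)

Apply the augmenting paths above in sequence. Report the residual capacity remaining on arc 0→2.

Residual capacity of (0,2): 10

after path 1 (12→3→10→5→2→4, push 1): res(0,2)=26
after path 2 (12→3→4, push 1): res(0,2)=26
after path 3 (12→0→2→4, push 3): res(0,2)=23
after path 4 (12→0→2→9→4, push 11): res(0,2)=12
after path 5 (12→7→0→2→9→4, push 2): res(0,2)=10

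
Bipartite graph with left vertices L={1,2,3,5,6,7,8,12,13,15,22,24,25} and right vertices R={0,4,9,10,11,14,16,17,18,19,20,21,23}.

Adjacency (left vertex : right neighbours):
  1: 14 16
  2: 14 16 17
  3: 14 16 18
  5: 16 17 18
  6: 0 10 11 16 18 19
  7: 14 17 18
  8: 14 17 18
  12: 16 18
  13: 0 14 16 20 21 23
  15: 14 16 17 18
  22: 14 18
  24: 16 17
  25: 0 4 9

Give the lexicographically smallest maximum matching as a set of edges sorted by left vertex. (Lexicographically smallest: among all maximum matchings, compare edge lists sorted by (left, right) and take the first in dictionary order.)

|M| = 7 (so the lex-smallest maximum matching has 7 edges)
process left vertices in ascending order; for each, take the smallest-labelled available neighbour that still permits 7 edges overall, or leave it unmatched if none does
lex-smallest matching: {1-14, 2-16, 3-18, 5-17, 6-0, 13-20, 25-4}

Lex-smallest maximum matching: {(1,14), (2,16), (3,18), (5,17), (6,0), (13,20), (25,4)}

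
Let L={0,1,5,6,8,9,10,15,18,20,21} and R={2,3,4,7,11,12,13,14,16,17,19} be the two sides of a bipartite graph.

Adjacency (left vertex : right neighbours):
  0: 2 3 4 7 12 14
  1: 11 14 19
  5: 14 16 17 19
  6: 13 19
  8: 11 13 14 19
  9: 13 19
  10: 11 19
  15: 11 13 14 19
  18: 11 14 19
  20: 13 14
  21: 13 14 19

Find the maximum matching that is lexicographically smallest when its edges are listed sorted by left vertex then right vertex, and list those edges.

Lex-smallest maximum matching: {(0,2), (1,11), (5,16), (6,13), (8,14), (9,19)}

|M| = 6 (so the lex-smallest maximum matching has 6 edges)
process left vertices in ascending order; for each, take the smallest-labelled available neighbour that still permits 6 edges overall, or leave it unmatched if none does
lex-smallest matching: {0-2, 1-11, 5-16, 6-13, 8-14, 9-19}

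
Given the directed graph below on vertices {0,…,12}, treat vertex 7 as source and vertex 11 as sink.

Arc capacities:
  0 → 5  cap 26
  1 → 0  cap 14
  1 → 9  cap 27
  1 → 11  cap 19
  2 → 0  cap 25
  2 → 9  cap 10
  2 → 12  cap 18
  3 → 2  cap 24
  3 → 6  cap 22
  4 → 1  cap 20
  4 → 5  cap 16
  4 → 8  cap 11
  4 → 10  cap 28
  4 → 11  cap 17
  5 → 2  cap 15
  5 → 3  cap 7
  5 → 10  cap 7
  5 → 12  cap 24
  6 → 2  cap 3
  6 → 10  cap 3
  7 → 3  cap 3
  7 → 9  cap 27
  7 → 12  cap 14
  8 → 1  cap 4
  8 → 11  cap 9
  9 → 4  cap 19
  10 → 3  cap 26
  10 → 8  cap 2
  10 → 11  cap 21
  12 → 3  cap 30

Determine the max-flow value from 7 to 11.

Maximum flow value: 29

augment #1: 7→9→4→11 bottleneck 17, total now 17
augment #2: 7→3→6→10→11 bottleneck 3, total now 20
augment #3: 7→9→4→1→11 bottleneck 2, total now 22
augment #4: 7→12→3→2→0→5→10→11 bottleneck 7, total now 29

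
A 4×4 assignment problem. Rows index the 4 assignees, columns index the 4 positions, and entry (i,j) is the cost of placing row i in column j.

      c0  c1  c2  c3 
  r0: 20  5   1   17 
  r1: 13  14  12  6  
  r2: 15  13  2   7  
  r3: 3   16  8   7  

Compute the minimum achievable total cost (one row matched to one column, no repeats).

Minimum assignment cost: 16

optimal assignment: row0→col1 (cost 5), row1→col3 (cost 6), row2→col2 (cost 2), row3→col0 (cost 3)
total = 5 + 6 + 2 + 3 = 16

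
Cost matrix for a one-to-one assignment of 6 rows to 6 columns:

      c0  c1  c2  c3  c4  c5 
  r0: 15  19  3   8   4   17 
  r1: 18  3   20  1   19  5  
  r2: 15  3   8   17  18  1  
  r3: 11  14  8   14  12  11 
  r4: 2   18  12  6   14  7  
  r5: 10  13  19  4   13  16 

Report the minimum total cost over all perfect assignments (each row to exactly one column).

Minimum assignment cost: 22

optimal assignment: row0→col4 (cost 4), row1→col1 (cost 3), row2→col5 (cost 1), row3→col2 (cost 8), row4→col0 (cost 2), row5→col3 (cost 4)
total = 4 + 3 + 1 + 8 + 2 + 4 = 22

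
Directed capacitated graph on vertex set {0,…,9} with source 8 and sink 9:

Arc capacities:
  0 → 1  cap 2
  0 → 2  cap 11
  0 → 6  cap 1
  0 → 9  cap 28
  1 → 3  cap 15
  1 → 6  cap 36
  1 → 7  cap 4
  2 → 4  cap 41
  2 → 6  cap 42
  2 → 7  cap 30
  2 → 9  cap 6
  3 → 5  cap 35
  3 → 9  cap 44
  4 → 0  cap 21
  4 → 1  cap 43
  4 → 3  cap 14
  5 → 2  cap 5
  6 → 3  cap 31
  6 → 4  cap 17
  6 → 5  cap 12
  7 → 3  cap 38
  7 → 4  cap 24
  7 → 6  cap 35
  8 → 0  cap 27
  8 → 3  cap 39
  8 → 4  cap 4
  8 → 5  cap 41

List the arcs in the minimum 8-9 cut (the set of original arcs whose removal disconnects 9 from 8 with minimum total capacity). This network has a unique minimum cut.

Min-cut arcs: {(5,2), (8,0), (8,3), (8,4)} (total capacity 75)

augment #1: 8→0→9 push 27
augment #2: 8→3→9 push 39
augment #3: 8→4→0→9 push 1
augment #4: 8→4→3→9 push 3
augment #5: 8→5→2→9 push 5
max flow = 75; residual-reachable set from 8 gives S-side
cut edges (S→T): {(5,2), (8,0), (8,3), (8,4)} total cap 75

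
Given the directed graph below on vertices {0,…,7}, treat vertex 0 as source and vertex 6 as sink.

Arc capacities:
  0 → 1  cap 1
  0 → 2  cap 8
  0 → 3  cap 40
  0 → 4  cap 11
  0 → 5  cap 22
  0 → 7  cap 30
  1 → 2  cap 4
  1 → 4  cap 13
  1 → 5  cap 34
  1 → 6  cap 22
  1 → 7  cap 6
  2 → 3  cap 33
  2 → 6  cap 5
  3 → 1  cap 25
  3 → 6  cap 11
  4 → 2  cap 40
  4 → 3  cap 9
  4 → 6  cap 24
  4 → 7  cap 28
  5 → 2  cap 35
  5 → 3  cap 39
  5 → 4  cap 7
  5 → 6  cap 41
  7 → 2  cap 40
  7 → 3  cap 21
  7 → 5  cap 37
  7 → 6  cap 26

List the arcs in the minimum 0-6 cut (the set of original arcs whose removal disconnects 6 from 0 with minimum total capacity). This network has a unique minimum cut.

Min-cut arcs: {(0,1), (0,4), (0,5), (0,7), (2,6), (3,1), (3,6)} (total capacity 105)

augment #1: 0→1→6 push 1
augment #2: 0→2→6 push 5
augment #3: 0→3→6 push 11
augment #4: 0→4→6 push 11
augment #5: 0→5→6 push 22
augment #6: 0→7→6 push 26
augment #7: 0→3→1→6 push 21
augment #8: 0→7→5→6 push 4
augment #9: 0→3→1→4→6 push 4
max flow = 105; residual-reachable set from 0 gives S-side
cut edges (S→T): {(0,1), (0,4), (0,5), (0,7), (2,6), (3,1), (3,6)} total cap 105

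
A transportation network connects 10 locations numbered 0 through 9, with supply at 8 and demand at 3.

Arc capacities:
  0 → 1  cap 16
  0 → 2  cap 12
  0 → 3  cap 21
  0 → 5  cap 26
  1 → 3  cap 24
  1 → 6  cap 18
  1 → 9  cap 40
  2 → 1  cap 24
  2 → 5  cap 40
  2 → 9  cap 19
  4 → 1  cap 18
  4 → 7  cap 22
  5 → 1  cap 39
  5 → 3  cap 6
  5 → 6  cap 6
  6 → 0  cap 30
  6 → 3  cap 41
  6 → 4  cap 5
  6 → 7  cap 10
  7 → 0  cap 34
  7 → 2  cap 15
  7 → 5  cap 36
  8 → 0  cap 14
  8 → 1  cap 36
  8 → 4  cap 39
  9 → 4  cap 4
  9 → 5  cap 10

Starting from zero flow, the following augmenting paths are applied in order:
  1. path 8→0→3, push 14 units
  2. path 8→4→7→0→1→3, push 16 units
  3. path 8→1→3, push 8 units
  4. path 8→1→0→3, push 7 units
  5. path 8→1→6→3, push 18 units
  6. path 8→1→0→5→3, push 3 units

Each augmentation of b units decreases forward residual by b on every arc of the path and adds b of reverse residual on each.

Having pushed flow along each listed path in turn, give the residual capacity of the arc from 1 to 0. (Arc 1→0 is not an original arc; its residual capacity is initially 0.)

after path 1 (8→0→3, push 14): res(1,0)=0
after path 2 (8→4→7→0→1→3, push 16): res(1,0)=16
after path 3 (8→1→3, push 8): res(1,0)=16
after path 4 (8→1→0→3, push 7): res(1,0)=9
after path 5 (8→1→6→3, push 18): res(1,0)=9
after path 6 (8→1→0→5→3, push 3): res(1,0)=6

Residual capacity of (1,0): 6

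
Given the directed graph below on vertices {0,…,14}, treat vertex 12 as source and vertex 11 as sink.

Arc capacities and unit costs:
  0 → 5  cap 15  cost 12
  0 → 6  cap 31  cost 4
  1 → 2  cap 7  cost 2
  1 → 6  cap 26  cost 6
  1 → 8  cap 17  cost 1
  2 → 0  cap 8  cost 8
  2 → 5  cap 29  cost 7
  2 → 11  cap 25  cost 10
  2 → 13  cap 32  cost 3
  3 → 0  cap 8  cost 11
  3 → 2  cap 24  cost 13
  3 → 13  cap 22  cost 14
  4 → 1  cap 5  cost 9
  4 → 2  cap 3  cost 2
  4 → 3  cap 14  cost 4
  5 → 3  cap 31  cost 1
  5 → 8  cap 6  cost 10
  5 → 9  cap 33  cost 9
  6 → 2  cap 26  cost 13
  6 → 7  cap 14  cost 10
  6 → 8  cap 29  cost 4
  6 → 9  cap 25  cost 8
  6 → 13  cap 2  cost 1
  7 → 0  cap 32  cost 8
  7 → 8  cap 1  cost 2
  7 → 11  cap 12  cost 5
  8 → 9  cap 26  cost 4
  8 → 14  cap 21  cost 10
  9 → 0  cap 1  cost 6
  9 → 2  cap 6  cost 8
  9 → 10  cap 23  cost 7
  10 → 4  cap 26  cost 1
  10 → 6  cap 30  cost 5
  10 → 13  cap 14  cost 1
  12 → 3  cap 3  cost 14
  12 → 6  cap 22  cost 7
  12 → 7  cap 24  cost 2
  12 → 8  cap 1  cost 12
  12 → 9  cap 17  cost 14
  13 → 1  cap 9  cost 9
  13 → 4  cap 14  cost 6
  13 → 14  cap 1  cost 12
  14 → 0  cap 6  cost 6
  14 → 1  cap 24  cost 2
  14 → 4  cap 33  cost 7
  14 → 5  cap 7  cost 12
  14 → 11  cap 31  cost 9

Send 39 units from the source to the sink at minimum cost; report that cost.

Minimum cost for 39 units: 886

shortest-cost path #1: 12→7→11 push 12 @ unit cost 7 (adds 84)
shortest-cost path #2: 12→7→8→14→11 push 1 @ unit cost 23 (adds 23)
shortest-cost path #3: 12→6→13→4→2→11 push 2 @ unit cost 26 (adds 52)
shortest-cost path #4: 12→6→8→14→11 push 20 @ unit cost 30 (adds 600)
shortest-cost path #5: 12→8→6→2→11 push 1 @ unit cost 31 (adds 31)
shortest-cost path #6: 12→9→2→11 push 3 @ unit cost 32 (adds 96)
total cost = 886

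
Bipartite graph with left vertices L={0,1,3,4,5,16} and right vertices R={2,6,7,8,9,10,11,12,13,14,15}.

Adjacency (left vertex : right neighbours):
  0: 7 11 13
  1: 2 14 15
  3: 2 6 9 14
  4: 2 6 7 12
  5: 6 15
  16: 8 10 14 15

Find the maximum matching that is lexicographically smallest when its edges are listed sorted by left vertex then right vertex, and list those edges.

|M| = 6 (so the lex-smallest maximum matching has 6 edges)
process left vertices in ascending order; for each, take the smallest-labelled available neighbour that still permits 6 edges overall, or leave it unmatched if none does
lex-smallest matching: {0-7, 1-2, 3-6, 4-12, 5-15, 16-8}

Lex-smallest maximum matching: {(0,7), (1,2), (3,6), (4,12), (5,15), (16,8)}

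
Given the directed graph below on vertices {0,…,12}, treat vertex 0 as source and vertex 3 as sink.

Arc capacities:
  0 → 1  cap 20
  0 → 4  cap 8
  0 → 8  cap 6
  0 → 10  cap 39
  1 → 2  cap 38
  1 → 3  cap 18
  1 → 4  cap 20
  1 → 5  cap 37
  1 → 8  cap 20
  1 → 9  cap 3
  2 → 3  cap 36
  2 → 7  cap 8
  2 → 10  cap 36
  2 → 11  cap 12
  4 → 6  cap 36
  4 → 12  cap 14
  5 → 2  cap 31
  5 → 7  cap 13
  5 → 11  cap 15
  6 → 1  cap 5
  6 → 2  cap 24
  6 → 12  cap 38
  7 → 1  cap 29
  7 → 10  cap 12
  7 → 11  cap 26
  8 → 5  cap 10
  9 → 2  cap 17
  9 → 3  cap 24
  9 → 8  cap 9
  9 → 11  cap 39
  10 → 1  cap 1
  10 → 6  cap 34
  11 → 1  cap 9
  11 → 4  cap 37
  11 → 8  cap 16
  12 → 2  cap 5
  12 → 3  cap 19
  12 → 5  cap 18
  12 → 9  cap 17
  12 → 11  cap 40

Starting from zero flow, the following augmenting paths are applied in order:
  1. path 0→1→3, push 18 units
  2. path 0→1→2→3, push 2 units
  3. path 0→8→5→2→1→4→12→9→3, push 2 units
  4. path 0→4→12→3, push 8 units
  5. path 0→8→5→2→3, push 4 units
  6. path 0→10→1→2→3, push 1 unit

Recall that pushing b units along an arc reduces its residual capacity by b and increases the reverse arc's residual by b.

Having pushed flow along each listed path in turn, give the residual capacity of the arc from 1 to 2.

after path 1 (0→1→3, push 18): res(1,2)=38
after path 2 (0→1→2→3, push 2): res(1,2)=36
after path 3 (0→8→5→2→1→4→12→9→3, push 2): res(1,2)=38
after path 4 (0→4→12→3, push 8): res(1,2)=38
after path 5 (0→8→5→2→3, push 4): res(1,2)=38
after path 6 (0→10→1→2→3, push 1): res(1,2)=37

Residual capacity of (1,2): 37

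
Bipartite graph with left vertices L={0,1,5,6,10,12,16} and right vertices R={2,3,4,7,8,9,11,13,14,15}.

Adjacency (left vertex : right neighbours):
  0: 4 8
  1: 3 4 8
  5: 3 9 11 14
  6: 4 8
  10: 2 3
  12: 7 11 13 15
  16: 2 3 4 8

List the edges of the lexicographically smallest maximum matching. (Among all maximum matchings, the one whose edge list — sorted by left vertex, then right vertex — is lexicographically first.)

Lex-smallest maximum matching: {(0,4), (1,3), (5,9), (6,8), (10,2), (12,7)}

|M| = 6 (so the lex-smallest maximum matching has 6 edges)
process left vertices in ascending order; for each, take the smallest-labelled available neighbour that still permits 6 edges overall, or leave it unmatched if none does
lex-smallest matching: {0-4, 1-3, 5-9, 6-8, 10-2, 12-7}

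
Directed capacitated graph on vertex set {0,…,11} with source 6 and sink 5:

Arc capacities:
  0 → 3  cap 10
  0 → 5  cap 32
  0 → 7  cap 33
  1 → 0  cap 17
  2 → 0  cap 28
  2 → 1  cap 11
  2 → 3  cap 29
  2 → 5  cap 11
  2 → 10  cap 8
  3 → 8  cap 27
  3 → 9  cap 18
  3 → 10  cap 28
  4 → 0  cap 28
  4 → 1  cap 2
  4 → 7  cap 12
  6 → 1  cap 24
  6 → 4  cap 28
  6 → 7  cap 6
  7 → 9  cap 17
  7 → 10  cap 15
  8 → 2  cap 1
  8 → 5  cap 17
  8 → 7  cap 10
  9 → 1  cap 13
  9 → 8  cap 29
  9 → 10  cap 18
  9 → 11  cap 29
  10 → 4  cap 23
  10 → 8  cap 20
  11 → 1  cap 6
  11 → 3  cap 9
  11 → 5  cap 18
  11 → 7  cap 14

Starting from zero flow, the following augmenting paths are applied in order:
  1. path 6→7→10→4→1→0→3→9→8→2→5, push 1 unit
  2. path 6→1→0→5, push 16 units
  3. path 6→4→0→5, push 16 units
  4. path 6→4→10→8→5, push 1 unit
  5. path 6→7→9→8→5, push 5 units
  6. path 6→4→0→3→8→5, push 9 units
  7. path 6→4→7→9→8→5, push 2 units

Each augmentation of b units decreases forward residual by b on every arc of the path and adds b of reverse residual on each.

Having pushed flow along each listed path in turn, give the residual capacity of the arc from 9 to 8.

Residual capacity of (9,8): 21

after path 1 (6→7→10→4→1→0→3→9→8→2→5, push 1): res(9,8)=28
after path 2 (6→1→0→5, push 16): res(9,8)=28
after path 3 (6→4→0→5, push 16): res(9,8)=28
after path 4 (6→4→10→8→5, push 1): res(9,8)=28
after path 5 (6→7→9→8→5, push 5): res(9,8)=23
after path 6 (6→4→0→3→8→5, push 9): res(9,8)=23
after path 7 (6→4→7→9→8→5, push 2): res(9,8)=21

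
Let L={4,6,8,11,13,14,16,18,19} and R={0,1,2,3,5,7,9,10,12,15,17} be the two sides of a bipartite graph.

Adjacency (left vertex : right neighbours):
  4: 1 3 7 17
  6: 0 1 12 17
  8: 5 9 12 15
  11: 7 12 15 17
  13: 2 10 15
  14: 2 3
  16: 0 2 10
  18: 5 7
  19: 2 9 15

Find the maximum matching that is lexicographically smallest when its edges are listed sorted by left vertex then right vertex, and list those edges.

Lex-smallest maximum matching: {(4,1), (6,0), (8,5), (11,12), (13,2), (14,3), (16,10), (18,7), (19,9)}

|M| = 9 (so the lex-smallest maximum matching has 9 edges)
process left vertices in ascending order; for each, take the smallest-labelled available neighbour that still permits 9 edges overall, or leave it unmatched if none does
lex-smallest matching: {4-1, 6-0, 8-5, 11-12, 13-2, 14-3, 16-10, 18-7, 19-9}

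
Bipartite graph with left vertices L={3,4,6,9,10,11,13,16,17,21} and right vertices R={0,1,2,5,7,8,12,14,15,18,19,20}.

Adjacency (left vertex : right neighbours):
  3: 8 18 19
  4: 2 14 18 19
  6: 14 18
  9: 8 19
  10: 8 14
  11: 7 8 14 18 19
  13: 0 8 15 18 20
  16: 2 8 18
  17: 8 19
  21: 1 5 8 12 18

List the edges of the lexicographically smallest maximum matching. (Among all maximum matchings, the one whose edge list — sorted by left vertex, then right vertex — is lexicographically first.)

Lex-smallest maximum matching: {(3,8), (4,2), (6,14), (9,19), (11,7), (13,0), (16,18), (21,1)}

|M| = 8 (so the lex-smallest maximum matching has 8 edges)
process left vertices in ascending order; for each, take the smallest-labelled available neighbour that still permits 8 edges overall, or leave it unmatched if none does
lex-smallest matching: {3-8, 4-2, 6-14, 9-19, 11-7, 13-0, 16-18, 21-1}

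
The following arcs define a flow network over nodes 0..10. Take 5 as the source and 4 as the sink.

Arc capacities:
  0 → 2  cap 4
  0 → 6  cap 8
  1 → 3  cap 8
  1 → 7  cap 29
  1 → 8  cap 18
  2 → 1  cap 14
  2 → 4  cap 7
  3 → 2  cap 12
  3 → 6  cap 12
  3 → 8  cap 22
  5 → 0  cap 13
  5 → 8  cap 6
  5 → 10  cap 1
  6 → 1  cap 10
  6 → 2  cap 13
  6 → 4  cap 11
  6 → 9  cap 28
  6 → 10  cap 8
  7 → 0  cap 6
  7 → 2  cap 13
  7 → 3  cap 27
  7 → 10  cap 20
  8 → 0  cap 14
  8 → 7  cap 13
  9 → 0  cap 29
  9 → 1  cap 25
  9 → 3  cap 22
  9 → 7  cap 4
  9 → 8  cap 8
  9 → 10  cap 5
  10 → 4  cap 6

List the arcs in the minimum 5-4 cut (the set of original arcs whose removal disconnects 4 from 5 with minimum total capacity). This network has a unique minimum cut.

Min-cut arcs: {(0,2), (0,6), (5,8), (5,10)} (total capacity 19)

augment #1: 5→10→4 push 1
augment #2: 5→0→2→4 push 4
augment #3: 5→0→6→4 push 8
augment #4: 5→8→7→2→4 push 3
augment #5: 5→8→7→10→4 push 3
max flow = 19; residual-reachable set from 5 gives S-side
cut edges (S→T): {(0,2), (0,6), (5,8), (5,10)} total cap 19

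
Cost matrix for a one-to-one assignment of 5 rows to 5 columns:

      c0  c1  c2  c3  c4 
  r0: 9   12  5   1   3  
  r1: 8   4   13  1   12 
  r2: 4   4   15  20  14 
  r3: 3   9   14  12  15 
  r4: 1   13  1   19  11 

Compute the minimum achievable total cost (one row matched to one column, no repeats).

Minimum assignment cost: 12

optimal assignment: row0→col4 (cost 3), row1→col3 (cost 1), row2→col1 (cost 4), row3→col0 (cost 3), row4→col2 (cost 1)
total = 3 + 1 + 4 + 3 + 1 = 12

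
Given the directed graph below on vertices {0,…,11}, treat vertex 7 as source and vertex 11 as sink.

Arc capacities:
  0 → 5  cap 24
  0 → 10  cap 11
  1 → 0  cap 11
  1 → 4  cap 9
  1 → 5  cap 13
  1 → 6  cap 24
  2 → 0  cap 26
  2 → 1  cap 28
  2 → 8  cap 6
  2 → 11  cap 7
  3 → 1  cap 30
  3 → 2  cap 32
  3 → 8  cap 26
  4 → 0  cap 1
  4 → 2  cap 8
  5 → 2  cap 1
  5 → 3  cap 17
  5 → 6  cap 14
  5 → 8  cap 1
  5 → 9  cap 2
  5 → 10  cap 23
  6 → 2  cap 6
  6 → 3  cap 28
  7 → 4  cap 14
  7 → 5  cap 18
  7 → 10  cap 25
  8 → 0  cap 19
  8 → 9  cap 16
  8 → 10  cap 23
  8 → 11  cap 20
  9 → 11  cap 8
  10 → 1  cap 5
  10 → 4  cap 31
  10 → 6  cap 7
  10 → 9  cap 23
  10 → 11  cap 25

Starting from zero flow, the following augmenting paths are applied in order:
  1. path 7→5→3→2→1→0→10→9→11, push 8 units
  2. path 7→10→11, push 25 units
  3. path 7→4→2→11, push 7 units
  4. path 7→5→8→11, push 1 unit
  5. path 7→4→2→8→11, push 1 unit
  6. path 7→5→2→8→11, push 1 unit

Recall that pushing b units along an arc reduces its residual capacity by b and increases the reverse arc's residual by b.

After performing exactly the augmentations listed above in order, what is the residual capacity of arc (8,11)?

Residual capacity of (8,11): 17

after path 1 (7→5→3→2→1→0→10→9→11, push 8): res(8,11)=20
after path 2 (7→10→11, push 25): res(8,11)=20
after path 3 (7→4→2→11, push 7): res(8,11)=20
after path 4 (7→5→8→11, push 1): res(8,11)=19
after path 5 (7→4→2→8→11, push 1): res(8,11)=18
after path 6 (7→5→2→8→11, push 1): res(8,11)=17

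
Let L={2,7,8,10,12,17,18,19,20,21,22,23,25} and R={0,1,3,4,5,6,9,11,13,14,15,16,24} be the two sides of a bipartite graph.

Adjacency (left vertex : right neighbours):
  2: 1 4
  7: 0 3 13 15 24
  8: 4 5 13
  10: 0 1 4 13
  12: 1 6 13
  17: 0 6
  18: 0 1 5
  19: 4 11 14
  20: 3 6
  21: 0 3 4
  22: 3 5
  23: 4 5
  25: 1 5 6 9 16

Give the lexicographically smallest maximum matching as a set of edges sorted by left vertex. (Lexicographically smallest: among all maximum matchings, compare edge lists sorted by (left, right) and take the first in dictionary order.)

|M| = 10 (so the lex-smallest maximum matching has 10 edges)
process left vertices in ascending order; for each, take the smallest-labelled available neighbour that still permits 10 edges overall, or leave it unmatched if none does
lex-smallest matching: {2-1, 7-15, 8-4, 10-0, 12-13, 17-6, 18-5, 19-11, 20-3, 25-9}

Lex-smallest maximum matching: {(2,1), (7,15), (8,4), (10,0), (12,13), (17,6), (18,5), (19,11), (20,3), (25,9)}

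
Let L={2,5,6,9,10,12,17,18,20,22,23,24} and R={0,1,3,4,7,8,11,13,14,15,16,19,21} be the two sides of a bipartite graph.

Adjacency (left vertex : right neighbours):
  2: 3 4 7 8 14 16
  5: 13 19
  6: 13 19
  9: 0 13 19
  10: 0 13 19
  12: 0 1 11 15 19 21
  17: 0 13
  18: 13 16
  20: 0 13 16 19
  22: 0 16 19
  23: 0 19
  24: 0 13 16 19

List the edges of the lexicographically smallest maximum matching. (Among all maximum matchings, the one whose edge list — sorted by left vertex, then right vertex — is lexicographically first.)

Lex-smallest maximum matching: {(2,3), (5,13), (6,19), (9,0), (12,1), (18,16)}

|M| = 6 (so the lex-smallest maximum matching has 6 edges)
process left vertices in ascending order; for each, take the smallest-labelled available neighbour that still permits 6 edges overall, or leave it unmatched if none does
lex-smallest matching: {2-3, 5-13, 6-19, 9-0, 12-1, 18-16}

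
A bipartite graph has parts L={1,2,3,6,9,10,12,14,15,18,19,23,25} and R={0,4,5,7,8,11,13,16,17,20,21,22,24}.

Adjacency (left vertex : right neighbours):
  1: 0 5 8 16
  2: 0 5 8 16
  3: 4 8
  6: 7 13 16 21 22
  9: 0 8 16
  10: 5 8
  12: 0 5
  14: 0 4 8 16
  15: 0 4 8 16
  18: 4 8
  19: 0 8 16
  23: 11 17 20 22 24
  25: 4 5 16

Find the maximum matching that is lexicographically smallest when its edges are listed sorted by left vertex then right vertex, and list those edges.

|M| = 7 (so the lex-smallest maximum matching has 7 edges)
process left vertices in ascending order; for each, take the smallest-labelled available neighbour that still permits 7 edges overall, or leave it unmatched if none does
lex-smallest matching: {1-0, 2-5, 3-4, 6-7, 9-8, 14-16, 23-11}

Lex-smallest maximum matching: {(1,0), (2,5), (3,4), (6,7), (9,8), (14,16), (23,11)}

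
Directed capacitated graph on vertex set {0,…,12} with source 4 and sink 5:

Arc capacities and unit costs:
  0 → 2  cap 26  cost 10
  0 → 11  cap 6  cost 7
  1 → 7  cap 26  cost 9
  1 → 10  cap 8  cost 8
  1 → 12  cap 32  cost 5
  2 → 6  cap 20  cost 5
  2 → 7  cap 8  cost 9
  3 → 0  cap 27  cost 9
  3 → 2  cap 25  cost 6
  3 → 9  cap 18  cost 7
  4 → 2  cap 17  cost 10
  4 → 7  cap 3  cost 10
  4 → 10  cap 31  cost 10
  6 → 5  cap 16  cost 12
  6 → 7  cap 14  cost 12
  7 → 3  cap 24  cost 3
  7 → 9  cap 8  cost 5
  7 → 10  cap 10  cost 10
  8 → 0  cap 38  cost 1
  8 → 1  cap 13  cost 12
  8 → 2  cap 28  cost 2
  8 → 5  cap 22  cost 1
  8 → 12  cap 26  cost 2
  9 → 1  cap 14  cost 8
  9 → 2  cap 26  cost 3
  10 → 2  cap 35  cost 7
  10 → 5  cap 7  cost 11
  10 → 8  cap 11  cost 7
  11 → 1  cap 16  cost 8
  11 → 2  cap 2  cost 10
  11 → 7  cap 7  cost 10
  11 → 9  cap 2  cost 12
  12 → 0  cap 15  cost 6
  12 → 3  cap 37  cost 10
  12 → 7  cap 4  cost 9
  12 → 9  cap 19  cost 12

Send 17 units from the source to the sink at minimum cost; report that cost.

shortest-cost path #1: 4→10→8→5 push 11 @ unit cost 18 (adds 198)
shortest-cost path #2: 4→10→5 push 6 @ unit cost 21 (adds 126)
total cost = 324

Minimum cost for 17 units: 324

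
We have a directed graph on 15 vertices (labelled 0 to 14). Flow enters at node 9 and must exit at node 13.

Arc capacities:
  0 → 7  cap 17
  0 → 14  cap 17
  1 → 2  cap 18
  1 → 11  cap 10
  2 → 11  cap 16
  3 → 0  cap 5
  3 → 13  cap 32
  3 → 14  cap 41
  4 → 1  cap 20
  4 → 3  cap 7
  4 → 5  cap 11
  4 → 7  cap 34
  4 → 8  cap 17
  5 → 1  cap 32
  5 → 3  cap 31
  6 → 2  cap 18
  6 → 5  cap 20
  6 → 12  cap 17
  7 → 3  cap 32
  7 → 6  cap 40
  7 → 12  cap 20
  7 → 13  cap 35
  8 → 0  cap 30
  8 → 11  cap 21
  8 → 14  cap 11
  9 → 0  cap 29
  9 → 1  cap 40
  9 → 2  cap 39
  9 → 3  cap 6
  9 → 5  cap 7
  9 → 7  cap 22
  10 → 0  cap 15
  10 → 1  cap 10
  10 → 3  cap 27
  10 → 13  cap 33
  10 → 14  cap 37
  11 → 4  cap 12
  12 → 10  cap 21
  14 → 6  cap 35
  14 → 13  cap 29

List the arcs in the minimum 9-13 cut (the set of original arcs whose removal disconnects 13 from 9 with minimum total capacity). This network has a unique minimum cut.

augment #1: 9→3→13 push 6
augment #2: 9→7→13 push 22
augment #3: 9→0→7→13 push 13
augment #4: 9→0→14→13 push 16
augment #5: 9→5→3→13 push 7
augment #6: 9→1→11→4→3→13 push 7
augment #7: 9→1→11→4→5→3→13 push 3
augment #8: 9→2→11→4→5→3→13 push 2
max flow = 76; residual-reachable set from 9 gives S-side
cut edges (S→T): {(9,0), (9,3), (9,5), (9,7), (11,4)} total cap 76

Min-cut arcs: {(9,0), (9,3), (9,5), (9,7), (11,4)} (total capacity 76)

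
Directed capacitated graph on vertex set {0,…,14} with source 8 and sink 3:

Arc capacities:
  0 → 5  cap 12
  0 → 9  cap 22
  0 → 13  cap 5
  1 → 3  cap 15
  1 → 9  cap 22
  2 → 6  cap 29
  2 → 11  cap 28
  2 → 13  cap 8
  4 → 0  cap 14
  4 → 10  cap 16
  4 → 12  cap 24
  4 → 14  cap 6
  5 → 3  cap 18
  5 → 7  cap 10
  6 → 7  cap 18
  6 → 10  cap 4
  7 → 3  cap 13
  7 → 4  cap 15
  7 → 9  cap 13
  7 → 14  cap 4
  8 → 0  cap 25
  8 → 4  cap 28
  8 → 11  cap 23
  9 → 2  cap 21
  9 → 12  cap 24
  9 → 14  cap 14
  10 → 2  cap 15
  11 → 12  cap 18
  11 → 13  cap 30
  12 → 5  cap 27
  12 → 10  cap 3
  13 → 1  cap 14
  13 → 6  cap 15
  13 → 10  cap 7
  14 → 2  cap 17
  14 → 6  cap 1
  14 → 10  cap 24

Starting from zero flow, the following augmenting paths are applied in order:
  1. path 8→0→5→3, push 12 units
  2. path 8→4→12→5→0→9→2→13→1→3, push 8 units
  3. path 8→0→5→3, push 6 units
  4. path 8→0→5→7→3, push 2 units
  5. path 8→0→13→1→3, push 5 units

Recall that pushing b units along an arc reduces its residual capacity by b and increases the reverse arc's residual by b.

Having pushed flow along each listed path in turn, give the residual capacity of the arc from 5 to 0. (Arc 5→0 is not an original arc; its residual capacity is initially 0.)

Residual capacity of (5,0): 12

after path 1 (8→0→5→3, push 12): res(5,0)=12
after path 2 (8→4→12→5→0→9→2→13→1→3, push 8): res(5,0)=4
after path 3 (8→0→5→3, push 6): res(5,0)=10
after path 4 (8→0→5→7→3, push 2): res(5,0)=12
after path 5 (8→0→13→1→3, push 5): res(5,0)=12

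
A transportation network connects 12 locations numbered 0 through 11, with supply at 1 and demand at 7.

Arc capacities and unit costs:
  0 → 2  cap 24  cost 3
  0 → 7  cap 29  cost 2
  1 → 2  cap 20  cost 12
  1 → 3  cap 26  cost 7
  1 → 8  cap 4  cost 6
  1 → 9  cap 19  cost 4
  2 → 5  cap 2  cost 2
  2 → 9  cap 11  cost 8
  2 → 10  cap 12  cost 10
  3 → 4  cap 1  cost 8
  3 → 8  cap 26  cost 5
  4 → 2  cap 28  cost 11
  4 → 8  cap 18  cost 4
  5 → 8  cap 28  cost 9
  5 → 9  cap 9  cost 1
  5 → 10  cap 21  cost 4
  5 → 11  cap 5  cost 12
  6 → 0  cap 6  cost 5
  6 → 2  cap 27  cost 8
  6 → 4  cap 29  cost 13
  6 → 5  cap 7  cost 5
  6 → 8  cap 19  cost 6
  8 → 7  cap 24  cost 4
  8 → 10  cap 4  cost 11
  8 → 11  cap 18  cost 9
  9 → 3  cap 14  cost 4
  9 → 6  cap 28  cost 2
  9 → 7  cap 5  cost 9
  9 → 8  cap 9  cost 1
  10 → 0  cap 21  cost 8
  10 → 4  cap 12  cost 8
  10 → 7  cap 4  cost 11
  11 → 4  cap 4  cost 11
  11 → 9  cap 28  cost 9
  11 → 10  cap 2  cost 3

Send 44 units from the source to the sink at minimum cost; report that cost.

Minimum cost for 44 units: 727

shortest-cost path #1: 1→9→8→7 push 9 @ unit cost 9 (adds 81)
shortest-cost path #2: 1→8→7 push 4 @ unit cost 10 (adds 40)
shortest-cost path #3: 1→9→7 push 5 @ unit cost 13 (adds 65)
shortest-cost path #4: 1→9→6→0→7 push 5 @ unit cost 13 (adds 65)
shortest-cost path #5: 1→3→8→7 push 11 @ unit cost 16 (adds 176)
shortest-cost path #6: 1→3→8→9→6→0→7 push 1 @ unit cost 20 (adds 20)
shortest-cost path #7: 1→2→5→10→0→7 push 2 @ unit cost 28 (adds 56)
shortest-cost path #8: 1→2→10→0→7 push 7 @ unit cost 32 (adds 224)
total cost = 727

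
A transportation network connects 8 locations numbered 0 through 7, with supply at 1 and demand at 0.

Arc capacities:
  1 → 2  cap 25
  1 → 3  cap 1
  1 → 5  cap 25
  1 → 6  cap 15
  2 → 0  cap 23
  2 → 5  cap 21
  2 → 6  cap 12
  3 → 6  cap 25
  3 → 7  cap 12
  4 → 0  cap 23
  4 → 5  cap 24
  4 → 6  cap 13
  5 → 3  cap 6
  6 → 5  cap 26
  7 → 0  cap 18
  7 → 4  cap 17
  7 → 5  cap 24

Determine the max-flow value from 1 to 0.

Maximum flow value: 30

augment #1: 1→2→0 bottleneck 23, total now 23
augment #2: 1→3→7→0 bottleneck 1, total now 24
augment #3: 1→5→3→7→0 bottleneck 6, total now 30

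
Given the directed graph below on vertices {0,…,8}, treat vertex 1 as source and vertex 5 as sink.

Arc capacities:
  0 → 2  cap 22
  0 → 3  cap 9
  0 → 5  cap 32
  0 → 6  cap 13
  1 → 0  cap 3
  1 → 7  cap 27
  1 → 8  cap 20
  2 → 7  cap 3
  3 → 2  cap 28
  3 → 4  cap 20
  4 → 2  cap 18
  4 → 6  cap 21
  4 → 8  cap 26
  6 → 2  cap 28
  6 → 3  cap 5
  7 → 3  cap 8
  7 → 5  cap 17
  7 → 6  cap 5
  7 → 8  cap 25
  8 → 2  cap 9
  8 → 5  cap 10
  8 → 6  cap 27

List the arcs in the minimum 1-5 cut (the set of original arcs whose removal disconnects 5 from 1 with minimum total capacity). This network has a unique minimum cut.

Min-cut arcs: {(1,0), (7,5), (8,5)} (total capacity 30)

augment #1: 1→0→5 push 3
augment #2: 1→7→5 push 17
augment #3: 1→8→5 push 10
max flow = 30; residual-reachable set from 1 gives S-side
cut edges (S→T): {(1,0), (7,5), (8,5)} total cap 30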